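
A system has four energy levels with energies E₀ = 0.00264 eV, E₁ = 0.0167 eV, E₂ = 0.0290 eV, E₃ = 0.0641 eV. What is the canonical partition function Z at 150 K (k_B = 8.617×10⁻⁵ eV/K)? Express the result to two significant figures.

Z = 1.2

k_BT = 8.617×10⁻⁵ × 150 K = 0.01293 eV.
Eᵢ/kT = 0.2042, 1.292, 2.243, 4.957.
Z = Σ e^(−Eᵢ/kT) = e^(−0.2042) + e^(−1.292) + e^(−2.243) + e^(−4.957) = 0.8153 + 0.2747 + 0.1061 + 0.007034 = 1.203.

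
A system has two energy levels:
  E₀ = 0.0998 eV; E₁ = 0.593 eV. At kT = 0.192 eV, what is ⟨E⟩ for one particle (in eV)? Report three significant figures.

0.135 eV

Eᵢ/kT = 0.51979, 3.0885.
Z = Σ e^(−Eᵢ/kT) = e^(−0.51979) + e^(−3.0885) = 0.59465 + 0.045570 = 0.64022.
⟨E⟩ = Σ Eᵢ e^(−Eᵢ/kT) / Z = (0.0998·0.59465 + 0.593·0.045570) / 0.64022 = 0.135 eV.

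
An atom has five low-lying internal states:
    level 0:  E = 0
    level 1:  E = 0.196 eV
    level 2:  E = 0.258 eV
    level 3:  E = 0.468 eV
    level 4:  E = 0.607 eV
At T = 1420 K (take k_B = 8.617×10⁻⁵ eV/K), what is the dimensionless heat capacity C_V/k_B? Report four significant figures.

k_BT = 8.617×10⁻⁵ × 1420 K = 0.122361 eV.
Eᵢ/kT = 0, 1.60182, 2.10851, 3.82475, 4.96073.
Z = Σ e^(−Eᵢ/kT) = e^(−0) + e^(−1.60182) + e^(−2.10851) + e^(−3.82475) + e^(−4.96073) = 1.00000 + 0.201529 + 0.121419 + 0.0218239 + 0.00700781 = 1.35178.
⟨E⟩ = 0.0630969 eV, ⟨E²⟩ = 0.0171522 eV².
C_V/k_B = (⟨E²⟩ − ⟨E⟩²)/(kT)² = (0.0171522 − 0.00398122)/0.0149722 = 0.8797.

0.8797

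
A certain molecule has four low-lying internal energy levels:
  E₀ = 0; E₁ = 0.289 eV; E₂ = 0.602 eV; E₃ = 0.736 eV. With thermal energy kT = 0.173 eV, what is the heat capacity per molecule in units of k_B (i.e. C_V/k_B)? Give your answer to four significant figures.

0.7841

Eᵢ/kT = 0, 1.67052, 3.47977, 4.25434.
Z = Σ e^(−Eᵢ/kT) = e^(−0) + e^(−1.67052) + e^(−3.47977) + e^(−4.25434) = 1.00000 + 0.188149 + 0.0308145 + 0.0142025 = 1.23317.
⟨E⟩ = 0.0676131 eV, ⟨E²⟩ = 0.0280376 eV².
C_V/k_B = (⟨E²⟩ − ⟨E⟩²)/(kT)² = (0.0280376 − 0.00457153)/0.0299290 = 0.7841.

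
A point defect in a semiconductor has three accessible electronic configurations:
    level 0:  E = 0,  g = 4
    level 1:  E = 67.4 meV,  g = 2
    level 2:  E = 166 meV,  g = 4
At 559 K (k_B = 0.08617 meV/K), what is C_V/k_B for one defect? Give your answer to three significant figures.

0.477

k_BT = 0.08617 × 559 K = 48.169 meV.
Eᵢ/kT = 0, 1.3992, 3.4462.
Z = Σ gᵢe^(−Eᵢ/kT) = 4·e^(−0) + 2·e^(−1.3992) + 4·e^(−3.4462) = 4.0000 + 0.49359 + 0.12747 = 4.6211.
⟨E⟩ = 11.778 meV, ⟨E²⟩ = 1245.3 meV².
C_V/k_B = (⟨E²⟩ − ⟨E⟩²)/(kT)² = (1245.3 − 138.72)/2320.3 = 0.477.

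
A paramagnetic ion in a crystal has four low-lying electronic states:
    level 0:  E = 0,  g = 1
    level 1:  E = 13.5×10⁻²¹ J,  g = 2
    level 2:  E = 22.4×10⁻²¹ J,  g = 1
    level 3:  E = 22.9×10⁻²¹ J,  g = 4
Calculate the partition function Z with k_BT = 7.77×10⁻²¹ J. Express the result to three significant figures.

Z = 1.62

Eᵢ/kT = 0, 1.7375, 2.8829, 2.9472.
Z = Σ gᵢe^(−Eᵢ/kT) = 1·e^(−0) + 2·e^(−1.7375) + 1·e^(−2.8829) + 4·e^(−2.9472) = 1.0000 + 0.35192 + 0.055972 + 0.20995 = 1.6178.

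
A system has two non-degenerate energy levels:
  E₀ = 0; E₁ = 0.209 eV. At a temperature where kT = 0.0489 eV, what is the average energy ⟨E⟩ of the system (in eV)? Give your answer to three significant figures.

0.00287 eV

Eᵢ/kT = 0, 4.2740.
Z = Σ e^(−Eᵢ/kT) = e^(−0) + e^(−4.2740) = 1.0000 + 0.013926 = 1.0139.
⟨E⟩ = Σ Eᵢ e^(−Eᵢ/kT) / Z = (0·1.0000 + 0.209·0.013926) / 1.0139 = 0.00287 eV.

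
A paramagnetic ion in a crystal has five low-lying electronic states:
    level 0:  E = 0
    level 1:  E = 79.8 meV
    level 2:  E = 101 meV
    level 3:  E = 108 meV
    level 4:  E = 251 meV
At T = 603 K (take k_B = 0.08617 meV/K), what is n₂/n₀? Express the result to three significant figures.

k_BT = 0.08617 × 603 K = 51.961 meV.
n₂/n₀ = exp[−(E₂−E₀)/kT] = exp(−(101 meV)/(51.961 meV)) = exp(-1.9438) = 0.143.

0.143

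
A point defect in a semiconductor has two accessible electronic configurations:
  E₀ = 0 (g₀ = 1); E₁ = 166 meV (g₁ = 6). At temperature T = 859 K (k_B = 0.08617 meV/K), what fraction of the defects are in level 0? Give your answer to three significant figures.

0.611

k_BT = 0.08617 × 859 K = 74.020 meV.
Eᵢ/kT = 0, 2.2426.
Z = Σ gᵢe^(−Eᵢ/kT) = 1·e^(−0) + 6·e^(−2.2426) = 1.0000 + 0.63709 = 1.6371.
P₀ = g₀ e^(−E₀/kT) / Z = 1.0000/1.6371 = 0.611.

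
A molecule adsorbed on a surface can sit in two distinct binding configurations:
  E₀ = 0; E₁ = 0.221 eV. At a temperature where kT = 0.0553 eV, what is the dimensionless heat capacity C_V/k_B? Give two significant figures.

0.28

Eᵢ/kT = 0, 3.996.
Z = Σ e^(−Eᵢ/kT) = e^(−0) + e^(−3.996) = 1.000 + 0.01839 = 1.018.
⟨E⟩ = 0.003992 eV, ⟨E²⟩ = 0.0008823 eV².
C_V/k_B = (⟨E²⟩ − ⟨E⟩²)/(kT)² = (0.0008823 − 0.00001594)/0.003058 = 0.28.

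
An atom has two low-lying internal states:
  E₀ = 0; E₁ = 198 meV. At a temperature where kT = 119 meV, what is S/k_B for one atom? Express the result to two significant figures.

Eᵢ/kT = 0, 1.664.
Z = Σ e^(−Eᵢ/kT) = e^(−0) + e^(−1.664) = 1.000 + 0.1894 = 1.189.
⟨E⟩ = Σ EᵢPᵢ = 31.54 meV.
S/k_B = ln Z + ⟨E⟩/kT = ln(1.189) + 31.54/119 = 0.1731 + 0.2650 = 0.44.

0.44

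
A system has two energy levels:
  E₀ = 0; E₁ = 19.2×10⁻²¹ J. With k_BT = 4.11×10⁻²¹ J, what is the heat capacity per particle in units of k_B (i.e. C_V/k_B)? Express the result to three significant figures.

Eᵢ/kT = 0, 4.6715.
Z = Σ e^(−Eᵢ/kT) = e^(−0) + e^(−4.6715) = 1.0000 + 0.0093582 = 1.0094.
⟨E⟩ = 0.17800, ⟨E²⟩ = 3.4177.
C_V/k_B = (⟨E²⟩ − ⟨E⟩²)/(kT)² = (3.4177 − 0.031684)/16.892 = 0.200.

0.200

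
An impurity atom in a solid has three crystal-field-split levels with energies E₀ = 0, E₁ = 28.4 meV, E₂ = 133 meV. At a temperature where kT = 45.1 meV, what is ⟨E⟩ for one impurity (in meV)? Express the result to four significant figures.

Eᵢ/kT = 0, 0.629712, 2.94900.
Z = Σ e^(−Eᵢ/kT) = e^(−0) + e^(−0.629712) + e^(−2.94900) = 1.00000 + 0.532745 + 0.0523921 = 1.58514.
⟨E⟩ = Σ Eᵢ e^(−Eᵢ/kT) / Z = (0·1.00000 + 28.4·0.532745 + 133·0.0523921) / 1.58514 = 13.94 meV.

13.94 meV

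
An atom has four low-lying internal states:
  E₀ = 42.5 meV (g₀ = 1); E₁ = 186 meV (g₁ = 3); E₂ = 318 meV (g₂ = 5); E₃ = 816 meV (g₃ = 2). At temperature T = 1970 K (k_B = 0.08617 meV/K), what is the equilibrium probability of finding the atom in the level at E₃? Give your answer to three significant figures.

0.00637

k_BT = 0.08617 × 1970 K = 169.75 meV.
Eᵢ/kT = 0.25037, 1.0957, 1.8733, 4.8071.
Z = Σ gᵢe^(−Eᵢ/kT) = 1·e^(−0.25037) + 3·e^(−1.0957) + 5·e^(−1.8733) + 2·e^(−4.8071) = 0.77851 + 1.0029 + 0.76808 + 0.016343 = 2.5658.
P₃ = g₃ e^(−E₃/kT) / Z = 0.016343/2.5658 = 0.00637.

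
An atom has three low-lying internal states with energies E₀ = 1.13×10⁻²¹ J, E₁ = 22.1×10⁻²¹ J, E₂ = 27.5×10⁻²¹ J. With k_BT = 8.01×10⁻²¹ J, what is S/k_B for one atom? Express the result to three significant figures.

Eᵢ/kT = 0.14107, 2.7591, 3.4332.
Z = Σ e^(−Eᵢ/kT) = e^(−0.14107) + e^(−2.7591) + e^(−3.4332) = 0.86843 + 0.063349 + 0.032283 = 0.96406.
⟨E⟩ = Σ EᵢPᵢ = 3.3910 ×10⁻²¹ J.
S/k_B = ln Z + ⟨E⟩/kT = ln(0.96406) + 3.3910/8.01 = -0.036602 + 0.42335 = 0.387.

0.387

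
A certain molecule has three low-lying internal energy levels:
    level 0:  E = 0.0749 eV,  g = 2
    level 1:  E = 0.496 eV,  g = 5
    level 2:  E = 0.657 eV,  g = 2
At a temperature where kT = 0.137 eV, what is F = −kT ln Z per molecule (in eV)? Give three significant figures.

-0.0368 eV

Eᵢ/kT = 0.54672, 3.6204, 4.7956.
Z = Σ gᵢe^(−Eᵢ/kT) = 2·e^(−0.54672) + 5·e^(−3.6204) + 2·e^(−4.7956) = 1.1577 + 0.13386 + 0.016532 = 1.3081.
F = −kT ln Z = −0.137 × ln(1.3081) = −0.137 × 0.26858 = -0.0368 eV.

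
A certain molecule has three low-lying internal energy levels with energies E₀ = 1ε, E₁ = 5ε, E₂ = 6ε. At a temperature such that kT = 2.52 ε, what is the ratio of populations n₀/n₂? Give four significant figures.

n₀/n₂ = exp[−(E₀−E₂)/kT] = exp(−(-5ε)/(2.52ε)) = exp(1.98413) = 7.273.

7.273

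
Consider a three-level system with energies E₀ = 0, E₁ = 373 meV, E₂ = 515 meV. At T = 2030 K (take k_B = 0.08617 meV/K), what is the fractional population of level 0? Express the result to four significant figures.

0.8538

k_BT = 0.08617 × 2030 K = 174.925 meV.
Eᵢ/kT = 0, 2.13234, 2.94412.
Z = Σ e^(−Eᵢ/kT) = e^(−0) + e^(−2.13234) + e^(−2.94412) = 1.00000 + 0.118560 + 0.0526484 = 1.17121.
P₀ = e^(−E₀/kT) / Z = 1.00000/1.17121 = 0.8538.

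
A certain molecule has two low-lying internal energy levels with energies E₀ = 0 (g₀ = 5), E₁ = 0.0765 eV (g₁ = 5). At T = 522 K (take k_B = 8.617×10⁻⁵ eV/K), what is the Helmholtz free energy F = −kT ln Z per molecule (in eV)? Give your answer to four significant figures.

-0.07994 eV

k_BT = 8.617×10⁻⁵ × 522 K = 0.0449807 eV.
Eᵢ/kT = 0, 1.70073.
Z = Σ gᵢe^(−Eᵢ/kT) = 5·e^(−0) + 5·e^(−1.70073) = 5.00000 + 0.912751 = 5.91275.
F = −kT ln Z = −0.0449807 × ln(5.91275) = −0.0449807 × 1.77711 = -0.07994 eV.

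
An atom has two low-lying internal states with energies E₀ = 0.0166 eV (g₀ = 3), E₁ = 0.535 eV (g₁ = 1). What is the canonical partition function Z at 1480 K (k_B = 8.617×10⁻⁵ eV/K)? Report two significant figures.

k_BT = 8.617×10⁻⁵ × 1480 K = 0.1275 eV.
Eᵢ/kT = 0.1302, 4.196.
Z = Σ gᵢe^(−Eᵢ/kT) = 3·e^(−0.1302) + 1·e^(−4.196) = 2.634 + 0.01506 = 2.649.

Z = 2.6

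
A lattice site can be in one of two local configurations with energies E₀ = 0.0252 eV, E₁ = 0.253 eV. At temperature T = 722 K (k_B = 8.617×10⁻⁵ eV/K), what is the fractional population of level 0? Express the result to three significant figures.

0.975

k_BT = 8.617×10⁻⁵ × 722 K = 0.062215 eV.
Eᵢ/kT = 0.40505, 4.0665.
Z = Σ e^(−Eᵢ/kT) = e^(−0.40505) + e^(−4.0665) = 0.66694 + 0.017137 = 0.68408.
P₀ = e^(−E₀/kT) / Z = 0.66694/0.68408 = 0.975.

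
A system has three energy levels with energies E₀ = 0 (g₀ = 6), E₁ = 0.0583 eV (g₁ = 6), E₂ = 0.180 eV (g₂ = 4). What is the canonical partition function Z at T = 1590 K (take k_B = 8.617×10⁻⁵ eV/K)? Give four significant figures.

k_BT = 8.617×10⁻⁵ × 1590 K = 0.137010 eV.
Eᵢ/kT = 0, 0.425516, 1.31377.
Z = Σ gᵢe^(−Eᵢ/kT) = 6·e^(−0) + 6·e^(−0.425516) + 4·e^(−1.31377) = 6.00000 + 3.92060 + 1.07522 = 10.9958.

Z = 11.00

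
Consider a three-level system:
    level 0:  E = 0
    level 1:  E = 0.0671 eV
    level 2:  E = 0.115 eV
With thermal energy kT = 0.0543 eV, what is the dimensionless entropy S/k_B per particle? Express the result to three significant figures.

Eᵢ/kT = 0, 1.2357, 2.1179.
Z = Σ e^(−Eᵢ/kT) = e^(−0) + e^(−1.2357) + e^(−2.1179) = 1.0000 + 0.29063 + 0.12028 = 1.4109.
⟨E⟩ = Σ EᵢPᵢ = 0.023626 eV.
S/k_B = ln Z + ⟨E⟩/kT = ln(1.4109) + 0.023626/0.0543 = 0.34423 + 0.43510 = 0.779.

0.779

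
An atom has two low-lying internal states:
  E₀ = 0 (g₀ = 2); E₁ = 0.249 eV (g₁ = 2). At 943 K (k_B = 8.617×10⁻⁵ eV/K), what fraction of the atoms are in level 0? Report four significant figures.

0.9554

k_BT = 8.617×10⁻⁵ × 943 K = 0.0812583 eV.
Eᵢ/kT = 0, 3.06430.
Z = Σ gᵢe^(−Eᵢ/kT) = 2·e^(−0) + 2·e^(−3.06430) = 2.00000 + 0.0933730 = 2.09337.
P₀ = g₀ e^(−E₀/kT) / Z = 2.00000/2.09337 = 0.9554.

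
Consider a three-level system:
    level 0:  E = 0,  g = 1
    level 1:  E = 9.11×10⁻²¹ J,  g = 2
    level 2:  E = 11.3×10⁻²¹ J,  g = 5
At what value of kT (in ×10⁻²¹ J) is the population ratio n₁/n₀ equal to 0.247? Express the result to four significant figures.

4.356 ×10⁻²¹ J

n₁/n₀ = (g₁/g₀) exp[−(E₁−E₀)/kT] = 0.247.
⇒ (E₁−E₀)/kT = ln((2/1)/0.247) = ln(8.09717) = 2.09151.
kT = 9.11 ×10⁻²¹ J / 2.09151 = 4.356 ×10⁻²¹ J.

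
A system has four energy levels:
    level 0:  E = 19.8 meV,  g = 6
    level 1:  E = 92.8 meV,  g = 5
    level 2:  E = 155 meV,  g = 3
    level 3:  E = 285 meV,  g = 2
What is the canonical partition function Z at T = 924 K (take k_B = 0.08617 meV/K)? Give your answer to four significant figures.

Z = 6.722

k_BT = 0.08617 × 924 K = 79.6211 meV.
Eᵢ/kT = 0.248678, 1.16552, 1.94672, 3.57945.
Z = Σ gᵢe^(−Eᵢ/kT) = 6·e^(−0.248678) + 5·e^(−1.16552) + 3·e^(−1.94672) + 2·e^(−3.57945) = 4.67899 + 1.55880 + 0.428224 + 0.0557821 = 6.72180.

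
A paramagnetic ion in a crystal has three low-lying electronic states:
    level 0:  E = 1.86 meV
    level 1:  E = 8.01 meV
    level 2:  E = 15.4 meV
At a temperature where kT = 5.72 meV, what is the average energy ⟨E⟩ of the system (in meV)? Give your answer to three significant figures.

4.21 meV

Eᵢ/kT = 0.32517, 1.4003, 2.6923.
Z = Σ e^(−Eᵢ/kT) = e^(−0.32517) + e^(−1.4003) + e^(−2.6923) = 0.72240 + 0.24652 + 0.067725 = 1.0366.
⟨E⟩ = Σ Eᵢ e^(−Eᵢ/kT) / Z = (1.86·0.72240 + 8.01·0.24652 + 15.4·0.067725) / 1.0366 = 4.21 meV.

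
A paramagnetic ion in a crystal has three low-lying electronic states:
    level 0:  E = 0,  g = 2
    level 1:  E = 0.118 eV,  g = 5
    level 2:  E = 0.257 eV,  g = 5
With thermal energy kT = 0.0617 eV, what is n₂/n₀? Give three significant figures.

n₂/n₀ = (g₂/g₀) exp[−(E₂−E₀)/kT] = (5/2) × exp(−(0.257 eV)/(0.0617 eV)) = (5/2) × exp(-4.1653) = 0.0388.

0.0388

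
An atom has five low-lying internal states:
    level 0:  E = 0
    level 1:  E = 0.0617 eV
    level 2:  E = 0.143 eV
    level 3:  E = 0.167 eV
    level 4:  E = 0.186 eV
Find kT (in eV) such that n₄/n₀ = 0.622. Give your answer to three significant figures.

n₄/n₀ = exp[−(E₄−E₀)/kT] = 0.622.
⇒ (E₄−E₀)/kT = ln(1/0.622) = ln(1.6077) = 0.47480.
kT = 0.186 eV / 0.47480 = 0.392 eV.

0.392 eV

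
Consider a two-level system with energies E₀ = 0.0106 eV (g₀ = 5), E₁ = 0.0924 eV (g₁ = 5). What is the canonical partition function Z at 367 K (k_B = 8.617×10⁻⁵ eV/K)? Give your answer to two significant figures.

k_BT = 8.617×10⁻⁵ × 367 K = 0.03162 eV.
Eᵢ/kT = 0.3352, 2.922.
Z = Σ gᵢe^(−Eᵢ/kT) = 5·e^(−0.3352) + 5·e^(−2.922) = 3.576 + 0.2691 = 3.845.

Z = 3.8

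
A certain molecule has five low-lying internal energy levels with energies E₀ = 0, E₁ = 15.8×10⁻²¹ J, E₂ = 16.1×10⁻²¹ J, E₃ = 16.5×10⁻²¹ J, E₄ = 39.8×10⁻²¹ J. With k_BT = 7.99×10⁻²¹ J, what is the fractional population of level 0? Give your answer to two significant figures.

0.71

Eᵢ/kT = 0, 1.977, 2.015, 2.065, 4.981.
Z = Σ e^(−Eᵢ/kT) = e^(−0) + e^(−1.977) + e^(−2.015) + e^(−2.065) + e^(−4.981) = 1.000 + 0.1385 + 0.1333 + 0.1268 + 0.006867 = 1.405.
P₀ = e^(−E₀/kT) / Z = 1.000/1.405 = 0.71.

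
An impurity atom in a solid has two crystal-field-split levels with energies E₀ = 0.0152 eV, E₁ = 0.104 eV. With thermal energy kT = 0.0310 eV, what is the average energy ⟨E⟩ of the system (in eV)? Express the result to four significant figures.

0.01999 eV

Eᵢ/kT = 0.490323, 3.35484.
Z = Σ e^(−Eᵢ/kT) = e^(−0.490323) + e^(−3.35484) = 0.612429 + 0.0349150 = 0.647344.
⟨E⟩ = Σ Eᵢ e^(−Eᵢ/kT) / Z = (0.0152·0.612429 + 0.104·0.0349150) / 0.647344 = 0.01999 eV.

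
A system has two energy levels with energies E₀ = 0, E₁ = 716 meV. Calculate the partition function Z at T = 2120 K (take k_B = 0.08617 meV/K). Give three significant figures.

k_BT = 0.08617 × 2120 K = 182.68 meV.
Eᵢ/kT = 0, 3.9194.
Z = Σ e^(−Eᵢ/kT) = e^(−0) + e^(−3.9194) = 1.0000 + 0.019853 = 1.0199.

Z = 1.02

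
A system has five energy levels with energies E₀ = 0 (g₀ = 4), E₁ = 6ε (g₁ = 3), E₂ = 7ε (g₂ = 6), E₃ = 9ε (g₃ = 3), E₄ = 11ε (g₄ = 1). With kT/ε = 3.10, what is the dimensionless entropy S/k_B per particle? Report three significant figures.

Eᵢ/kT = 0, 1.9355, 2.2581, 2.9032, 3.5484.
Z = Σ gᵢe^(−Eᵢ/kT) = 4·e^(−0) + 3·e^(−1.9355) + 6·e^(−2.2581) + 3·e^(−2.9032) + 1·e^(−3.5484) = 4.0000 + 0.43306 + 0.62729 + 0.16454 + 0.028771 = 5.2537.
⟨E⟩ = Σ EᵢPᵢ = 1.6725 ε.
S/k_B = ln Z + ⟨E⟩/kT = ln(5.2537) + 1.6725/3.10 = 1.6589 + 0.53952 = 2.20.

2.20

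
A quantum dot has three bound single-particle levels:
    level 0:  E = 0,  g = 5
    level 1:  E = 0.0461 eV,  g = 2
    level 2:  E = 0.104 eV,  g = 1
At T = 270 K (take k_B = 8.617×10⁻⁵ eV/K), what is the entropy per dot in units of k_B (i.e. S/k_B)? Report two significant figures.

1.8

k_BT = 8.617×10⁻⁵ × 270 K = 0.02327 eV.
Eᵢ/kT = 0, 1.981, 4.469.
Z = Σ gᵢe^(−Eᵢ/kT) = 5·e^(−0) + 2·e^(−1.981) + 1·e^(−4.469) = 5.000 + 0.2759 + 0.01146 = 5.287.
⟨E⟩ = Σ EᵢPᵢ = 0.002631 eV.
S/k_B = ln Z + ⟨E⟩/kT = ln(5.287) + 0.002631/0.02327 = 1.665 + 0.1131 = 1.8.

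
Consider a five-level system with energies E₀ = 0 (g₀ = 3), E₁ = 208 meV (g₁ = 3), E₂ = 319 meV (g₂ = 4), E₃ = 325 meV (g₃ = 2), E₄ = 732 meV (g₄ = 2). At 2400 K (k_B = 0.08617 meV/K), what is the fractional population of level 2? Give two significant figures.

0.16

k_BT = 0.08617 × 2400 K = 206.8 meV.
Eᵢ/kT = 0, 1.006, 1.543, 1.572, 3.540.
Z = Σ gᵢe^(−Eᵢ/kT) = 3·e^(−0) + 3·e^(−1.006) + 4·e^(−1.543) + 2·e^(−1.572) + 2·e^(−3.540) = 3.000 + 1.097 + 0.8550 + 0.4153 + 0.05803 = 5.425.
P₂ = g₂ e^(−E₂/kT) / Z = 0.8550/5.425 = 0.16.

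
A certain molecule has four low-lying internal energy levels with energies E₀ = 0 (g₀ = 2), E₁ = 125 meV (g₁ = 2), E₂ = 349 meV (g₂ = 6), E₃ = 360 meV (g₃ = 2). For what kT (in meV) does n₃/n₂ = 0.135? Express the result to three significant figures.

n₃/n₂ = (g₃/g₂) exp[−(E₃−E₂)/kT] = 0.135.
⇒ (E₃−E₂)/kT = ln((2/6)/0.135) = ln(2.4691) = 0.90385.
kT = 11 meV / 0.90385 = 12.2 meV.

12.2 meV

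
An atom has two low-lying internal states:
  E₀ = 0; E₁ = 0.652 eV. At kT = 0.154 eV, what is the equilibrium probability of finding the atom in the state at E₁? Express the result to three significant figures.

0.0143

Eᵢ/kT = 0, 4.2338.
Z = Σ e^(−Eᵢ/kT) = e^(−0) + e^(−4.2338) = 1.0000 + 0.014497 = 1.0145.
P₁ = e^(−E₁/kT) / Z = 0.014497/1.0145 = 0.0143.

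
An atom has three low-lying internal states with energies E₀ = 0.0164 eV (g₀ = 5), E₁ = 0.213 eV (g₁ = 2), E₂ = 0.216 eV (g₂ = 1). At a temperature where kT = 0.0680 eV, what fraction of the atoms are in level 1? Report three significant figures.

Eᵢ/kT = 0.24118, 3.1324, 3.1765.
Z = Σ gᵢe^(−Eᵢ/kT) = 5·e^(−0.24118) + 2·e^(−3.1324) + 1·e^(−3.1765) = 3.9285 + 0.087226 + 0.041731 = 4.0575.
P₁ = g₁ e^(−E₁/kT) / Z = 0.087226/4.0575 = 0.0215.

0.0215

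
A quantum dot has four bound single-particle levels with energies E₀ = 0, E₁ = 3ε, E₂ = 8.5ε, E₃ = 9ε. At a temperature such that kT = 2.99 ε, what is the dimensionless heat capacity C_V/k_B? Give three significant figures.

0.659

Eᵢ/kT = 0, 1.0033, 2.8428, 3.0100.
Z = Σ e^(−Eᵢ/kT) = e^(−0) + e^(−1.0033) + e^(−2.8428) + e^(−3.0100) = 1.0000 + 0.36667 + 0.058262 + 0.049292 = 1.4742.
⟨E⟩ = 1.3830 ε, ⟨E²⟩ = 7.8023 ε².
C_V/k_B = (⟨E²⟩ − ⟨E⟩²)/(kT)² = (7.8023 − 1.9127)/8.9401 = 0.659.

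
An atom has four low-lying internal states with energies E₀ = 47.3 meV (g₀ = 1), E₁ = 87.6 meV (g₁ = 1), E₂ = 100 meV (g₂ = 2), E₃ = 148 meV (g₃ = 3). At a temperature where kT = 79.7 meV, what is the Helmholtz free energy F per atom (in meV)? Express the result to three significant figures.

Eᵢ/kT = 0.59348, 1.0991, 1.2547, 1.8570.
Z = Σ gᵢe^(−Eᵢ/kT) = 1·e^(−0.59348) + 1·e^(−1.0991) + 2·e^(−1.2547) + 3·e^(−1.8570) = 0.55240 + 0.33317 + 0.57032 + 0.46842 = 1.9243.
F = −kT ln Z = −79.7 × ln(1.9243) = −79.7 × 0.65456 = -52.2 meV.

-52.2 meV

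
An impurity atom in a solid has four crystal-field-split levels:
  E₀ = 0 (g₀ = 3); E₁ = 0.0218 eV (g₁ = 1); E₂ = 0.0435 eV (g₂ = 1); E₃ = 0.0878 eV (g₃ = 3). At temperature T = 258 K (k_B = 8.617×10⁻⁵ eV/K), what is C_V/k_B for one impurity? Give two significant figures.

0.44

k_BT = 8.617×10⁻⁵ × 258 K = 0.02223 eV.
Eᵢ/kT = 0, 0.9807, 1.957, 3.950.
Z = Σ gᵢe^(−Eᵢ/kT) = 3·e^(−0) + 1·e^(−0.9807) + 1·e^(−1.957) + 3·e^(−3.950) = 3.000 + 0.3750 + 0.1413 + 0.05776 = 3.574.
⟨E⟩ = 0.005426 eV, ⟨E²⟩ = 0.0002493 eV².
C_V/k_B = (⟨E²⟩ − ⟨E⟩²)/(kT)² = (0.0002493 − 0.00002944)/0.0004942 = 0.44.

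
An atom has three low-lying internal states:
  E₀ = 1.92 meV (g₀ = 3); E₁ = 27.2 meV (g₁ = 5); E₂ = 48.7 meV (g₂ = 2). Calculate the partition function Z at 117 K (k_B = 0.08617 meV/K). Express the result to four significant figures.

Z = 2.832

k_BT = 0.08617 × 117 K = 10.0819 meV.
Eᵢ/kT = 0.190440, 2.69790, 4.83044.
Z = Σ gᵢe^(−Eᵢ/kT) = 3·e^(−0.190440) + 5·e^(−2.69790) + 2·e^(−4.83044) = 2.47979 + 0.336734 + 0.0159660 = 2.83249.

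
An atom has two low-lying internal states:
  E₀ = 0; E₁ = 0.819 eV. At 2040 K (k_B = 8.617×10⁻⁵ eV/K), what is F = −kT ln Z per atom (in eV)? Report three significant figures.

-0.00166 eV

k_BT = 8.617×10⁻⁵ × 2040 K = 0.17579 eV.
Eᵢ/kT = 0, 4.6590.
Z = Σ e^(−Eᵢ/kT) = e^(−0) + e^(−4.6590) = 1.0000 + 0.0094759 = 1.0095.
F = −kT ln Z = −0.17579 × ln(1.0095) = −0.17579 × 0.0094552 = -0.00166 eV.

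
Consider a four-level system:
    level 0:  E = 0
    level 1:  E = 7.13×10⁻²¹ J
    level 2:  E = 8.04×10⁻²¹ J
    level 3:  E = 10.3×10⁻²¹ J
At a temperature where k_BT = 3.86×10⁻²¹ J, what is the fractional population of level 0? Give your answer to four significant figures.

0.7399

Eᵢ/kT = 0, 1.84715, 2.08290, 2.66839.
Z = Σ e^(−Eᵢ/kT) = e^(−0) + e^(−1.84715) + e^(−2.08290) + e^(−2.66839) = 1.00000 + 0.157686 + 0.124568 + 0.0693638 = 1.35162.
P₀ = e^(−E₀/kT) / Z = 1.00000/1.35162 = 0.7399.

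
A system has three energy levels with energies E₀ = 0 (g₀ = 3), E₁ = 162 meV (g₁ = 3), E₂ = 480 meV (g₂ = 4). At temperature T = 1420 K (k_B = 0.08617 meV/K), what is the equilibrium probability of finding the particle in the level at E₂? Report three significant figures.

0.0204

k_BT = 0.08617 × 1420 K = 122.36 meV.
Eᵢ/kT = 0, 1.3240, 3.9229.
Z = Σ gᵢe^(−Eᵢ/kT) = 3·e^(−0) + 3·e^(−1.3240) + 4·e^(−3.9229) = 3.0000 + 0.79821 + 0.079135 = 3.8773.
P₂ = g₂ e^(−E₂/kT) / Z = 0.079135/3.8773 = 0.0204.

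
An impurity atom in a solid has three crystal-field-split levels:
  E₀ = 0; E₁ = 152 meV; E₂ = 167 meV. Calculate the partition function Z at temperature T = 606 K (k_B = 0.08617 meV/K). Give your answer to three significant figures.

Z = 1.10

k_BT = 0.08617 × 606 K = 52.219 meV.
Eᵢ/kT = 0, 2.9108, 3.1981.
Z = Σ e^(−Eᵢ/kT) = e^(−0) + e^(−2.9108) + e^(−3.1981) = 1.0000 + 0.054432 + 0.040840 = 1.0953.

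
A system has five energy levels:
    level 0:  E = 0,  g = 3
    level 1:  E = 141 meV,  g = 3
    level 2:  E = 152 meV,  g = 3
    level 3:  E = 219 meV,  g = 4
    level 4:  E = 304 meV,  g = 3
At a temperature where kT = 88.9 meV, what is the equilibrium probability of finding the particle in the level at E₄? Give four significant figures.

Eᵢ/kT = 0, 1.58605, 1.70979, 2.46344, 3.41957.
Z = Σ gᵢe^(−Eᵢ/kT) = 3·e^(−0) + 3·e^(−1.58605) + 3·e^(−1.70979) + 4·e^(−2.46344) + 3·e^(−3.41957) = 3.00000 + 0.614198 + 0.542711 + 0.340566 + 0.0981795 = 4.59565.
P₄ = g₄ e^(−E₄/kT) / Z = 0.0981795/4.59565 = 0.02136.

0.02136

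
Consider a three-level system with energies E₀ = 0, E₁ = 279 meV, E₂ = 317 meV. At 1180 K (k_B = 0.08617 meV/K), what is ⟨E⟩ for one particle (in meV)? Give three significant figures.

k_BT = 0.08617 × 1180 K = 101.68 meV.
Eᵢ/kT = 0, 2.7439, 3.1176.
Z = Σ e^(−Eᵢ/kT) = e^(−0) + e^(−2.7439) + e^(−3.1176) = 1.0000 + 0.064319 + 0.044263 = 1.1086.
⟨E⟩ = Σ Eᵢ e^(−Eᵢ/kT) / Z = (0·1.0000 + 279·0.064319 + 317·0.044263) / 1.1086 = 28.8 meV.

28.8 meV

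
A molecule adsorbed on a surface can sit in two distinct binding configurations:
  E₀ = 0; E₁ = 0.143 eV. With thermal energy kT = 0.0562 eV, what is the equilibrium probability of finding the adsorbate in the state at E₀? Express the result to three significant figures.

Eᵢ/kT = 0, 2.5445.
Z = Σ e^(−Eᵢ/kT) = e^(−0) + e^(−2.5445) = 1.0000 + 0.078512 = 1.0785.
P₀ = e^(−E₀/kT) / Z = 1.0000/1.0785 = 0.927.

0.927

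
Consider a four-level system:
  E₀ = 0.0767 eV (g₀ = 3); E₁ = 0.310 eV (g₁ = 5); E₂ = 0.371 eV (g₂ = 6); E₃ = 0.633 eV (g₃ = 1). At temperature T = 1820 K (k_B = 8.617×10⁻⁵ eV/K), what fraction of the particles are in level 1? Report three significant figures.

0.222

k_BT = 8.617×10⁻⁵ × 1820 K = 0.15683 eV.
Eᵢ/kT = 0.48906, 1.9767, 2.3656, 4.0362.
Z = Σ gᵢe^(−Eᵢ/kT) = 3·e^(−0.48906) + 5·e^(−1.9767) + 6·e^(−2.3656) + 1·e^(−4.0362) = 1.8396 + 0.69263 + 0.56336 + 0.017664 = 3.1133.
P₁ = g₁ e^(−E₁/kT) / Z = 0.69263/3.1133 = 0.222.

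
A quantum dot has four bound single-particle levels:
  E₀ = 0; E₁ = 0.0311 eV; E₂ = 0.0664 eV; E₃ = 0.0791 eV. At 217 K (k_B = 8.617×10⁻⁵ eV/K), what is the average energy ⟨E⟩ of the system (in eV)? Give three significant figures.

0.00726 eV

k_BT = 8.617×10⁻⁵ × 217 K = 0.018699 eV.
Eᵢ/kT = 0, 1.6632, 3.5510, 4.2302.
Z = Σ e^(−Eᵢ/kT) = e^(−0) + e^(−1.6632) + e^(−3.5510) + e^(−4.2302) = 1.0000 + 0.18953 + 0.028696 + 0.014549 = 1.2328.
⟨E⟩ = Σ Eᵢ e^(−Eᵢ/kT) / Z = (0·1.0000 + 0.0311·0.18953 + 0.0664·0.028696 + 0.0791·0.014549) / 1.2328 = 0.00726 eV.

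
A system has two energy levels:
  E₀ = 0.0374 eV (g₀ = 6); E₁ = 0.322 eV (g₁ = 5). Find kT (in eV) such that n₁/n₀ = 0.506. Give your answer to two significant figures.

n₁/n₀ = (g₁/g₀) exp[−(E₁−E₀)/kT] = 0.506.
⇒ (E₁−E₀)/kT = ln((5/6)/0.506) = ln(1.647) = 0.4990.
kT = 0.2846 eV / 0.4990 = 0.57 eV.

0.57 eV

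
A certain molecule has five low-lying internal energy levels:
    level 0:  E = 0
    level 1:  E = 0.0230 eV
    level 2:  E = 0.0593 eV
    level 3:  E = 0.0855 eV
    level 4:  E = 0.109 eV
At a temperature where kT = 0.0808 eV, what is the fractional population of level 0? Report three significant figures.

Eᵢ/kT = 0, 0.28465, 0.73391, 1.0582, 1.3490.
Z = Σ e^(−Eᵢ/kT) = e^(−0) + e^(−0.28465) + e^(−0.73391) + e^(−1.0582) + e^(−1.3490) = 1.0000 + 0.75228 + 0.48003 + 0.34708 + 0.25950 = 2.8389.
P₀ = e^(−E₀/kT) / Z = 1.0000/2.8389 = 0.352.

0.352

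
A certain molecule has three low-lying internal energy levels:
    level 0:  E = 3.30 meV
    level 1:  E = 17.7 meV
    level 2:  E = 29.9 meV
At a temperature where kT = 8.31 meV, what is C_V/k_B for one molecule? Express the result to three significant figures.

0.650

Eᵢ/kT = 0.39711, 2.1300, 3.5981.
Z = Σ e^(−Eᵢ/kT) = e^(−0.39711) + e^(−2.1300) + e^(−3.5981) = 0.67226 + 0.11884 + 0.027376 = 0.81848.
⟨E⟩ = 6.2805 meV, ⟨E²⟩ = 84.335 meV².
C_V/k_B = (⟨E²⟩ − ⟨E⟩²)/(kT)² = (84.335 − 39.445)/69.056 = 0.650.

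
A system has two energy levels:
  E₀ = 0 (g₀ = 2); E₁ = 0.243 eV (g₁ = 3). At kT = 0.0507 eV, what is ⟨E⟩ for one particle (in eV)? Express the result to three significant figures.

Eᵢ/kT = 0, 4.7929.
Z = Σ gᵢe^(−Eᵢ/kT) = 2·e^(−0) + 3·e^(−4.7929) = 2.0000 + 0.024865 = 2.0249.
⟨E⟩ = Σ Eᵢ gᵢe^(−Eᵢ/kT) / Z = (0·2.0000 + 0.243·0.024865) / 2.0249 = 0.00298 eV.

0.00298 eV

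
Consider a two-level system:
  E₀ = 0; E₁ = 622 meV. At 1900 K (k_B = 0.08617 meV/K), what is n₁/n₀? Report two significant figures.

k_BT = 0.08617 × 1900 K = 163.7 meV.
n₁/n₀ = exp[−(E₁−E₀)/kT] = exp(−(622 meV)/(163.7 meV)) = exp(-3.800) = 0.022.

0.022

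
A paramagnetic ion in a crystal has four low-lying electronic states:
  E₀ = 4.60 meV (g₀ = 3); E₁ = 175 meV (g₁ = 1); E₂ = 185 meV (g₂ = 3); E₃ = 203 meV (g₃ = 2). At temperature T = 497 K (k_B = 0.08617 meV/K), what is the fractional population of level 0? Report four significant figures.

k_BT = 0.08617 × 497 K = 42.8265 meV.
Eᵢ/kT = 0.107410, 4.08626, 4.31976, 4.74006.
Z = Σ gᵢe^(−Eᵢ/kT) = 3·e^(−0.107410) + 1·e^(−4.08626) + 3·e^(−4.31976) + 2·e^(−4.74006) = 2.69447 + 0.0168020 + 0.0399092 + 0.0174762 = 2.76866.
P₀ = g₀ e^(−E₀/kT) / Z = 2.69447/2.76866 = 0.9732.

0.9732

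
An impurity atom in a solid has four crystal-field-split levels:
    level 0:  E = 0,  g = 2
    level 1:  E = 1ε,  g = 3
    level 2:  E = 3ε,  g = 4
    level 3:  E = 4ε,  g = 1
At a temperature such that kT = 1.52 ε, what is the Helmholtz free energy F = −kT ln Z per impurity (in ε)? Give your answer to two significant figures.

-2.2 ε

Eᵢ/kT = 0, 0.6579, 1.974, 2.632.
Z = Σ gᵢe^(−Eᵢ/kT) = 2·e^(−0) + 3·e^(−0.6579) + 4·e^(−1.974) + 1·e^(−2.632) = 2.000 + 1.554 + 0.5556 + 0.07193 = 4.182.
F = −kT ln Z = −1.52 × ln(4.182) = −1.52 × 1.431 = -2.2 ε.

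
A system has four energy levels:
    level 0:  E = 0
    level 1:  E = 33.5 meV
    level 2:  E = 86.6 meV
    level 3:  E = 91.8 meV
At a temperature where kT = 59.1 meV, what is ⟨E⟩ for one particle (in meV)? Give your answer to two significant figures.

29 meV

Eᵢ/kT = 0, 0.5668, 1.465, 1.553.
Z = Σ e^(−Eᵢ/kT) = e^(−0) + e^(−0.5668) + e^(−1.465) + e^(−1.553) = 1.000 + 0.5673 + 0.2311 + 0.2116 = 2.010.
⟨E⟩ = Σ Eᵢ e^(−Eᵢ/kT) / Z = (0·1.000 + 33.5·0.5673 + 86.6·0.2311 + 91.8·0.2116) / 2.010 = 29 meV.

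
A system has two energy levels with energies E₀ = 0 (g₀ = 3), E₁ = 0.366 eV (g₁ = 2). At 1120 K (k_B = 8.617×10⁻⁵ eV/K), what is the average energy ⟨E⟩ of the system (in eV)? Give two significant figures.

0.0054 eV

k_BT = 8.617×10⁻⁵ × 1120 K = 0.09651 eV.
Eᵢ/kT = 0, 3.792.
Z = Σ gᵢe^(−Eᵢ/kT) = 3·e^(−0) + 2·e^(−3.792) = 3.000 + 0.04510 = 3.045.
⟨E⟩ = Σ Eᵢ gᵢe^(−Eᵢ/kT) / Z = (0·3.000 + 0.366·0.04510) / 3.045 = 0.0054 eV.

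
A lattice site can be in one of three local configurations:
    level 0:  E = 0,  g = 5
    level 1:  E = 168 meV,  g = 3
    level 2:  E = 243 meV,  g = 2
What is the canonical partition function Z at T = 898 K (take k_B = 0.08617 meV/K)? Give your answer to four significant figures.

k_BT = 0.08617 × 898 K = 77.3807 meV.
Eᵢ/kT = 0, 2.17108, 3.14032.
Z = Σ gᵢe^(−Eᵢ/kT) = 5·e^(−0) + 3·e^(−2.17108) + 2·e^(−3.14032) = 5.00000 + 0.342163 + 0.0865379 = 5.42870.

Z = 5.429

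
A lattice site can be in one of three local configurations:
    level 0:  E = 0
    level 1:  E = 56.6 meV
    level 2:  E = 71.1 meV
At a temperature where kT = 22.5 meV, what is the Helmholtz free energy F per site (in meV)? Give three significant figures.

Eᵢ/kT = 0, 2.5156, 3.1600.
Z = Σ e^(−Eᵢ/kT) = e^(−0) + e^(−2.5156) + e^(−3.1600) = 1.0000 + 0.080814 + 0.042426 = 1.1232.
F = −kT ln Z = −22.5 × ln(1.1232) = −22.5 × 0.11618 = -2.61 meV.

-2.61 meV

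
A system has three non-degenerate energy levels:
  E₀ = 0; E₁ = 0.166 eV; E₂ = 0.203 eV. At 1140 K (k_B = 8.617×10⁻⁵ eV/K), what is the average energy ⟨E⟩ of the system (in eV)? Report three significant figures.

k_BT = 8.617×10⁻⁵ × 1140 K = 0.098234 eV.
Eᵢ/kT = 0, 1.6898, 2.0665.
Z = Σ e^(−Eᵢ/kT) = e^(−0) + e^(−1.6898) + e^(−2.0665) = 1.0000 + 0.18456 + 0.12663 = 1.3112.
⟨E⟩ = Σ Eᵢ e^(−Eᵢ/kT) / Z = (0·1.0000 + 0.166·0.18456 + 0.203·0.12663) / 1.3112 = 0.0430 eV.

0.0430 eV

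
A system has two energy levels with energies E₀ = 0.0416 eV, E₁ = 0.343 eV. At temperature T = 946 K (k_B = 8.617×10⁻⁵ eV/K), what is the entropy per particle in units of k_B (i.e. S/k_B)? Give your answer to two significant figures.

k_BT = 8.617×10⁻⁵ × 946 K = 0.08152 eV.
Eᵢ/kT = 0.5103, 4.208.
Z = Σ e^(−Eᵢ/kT) = e^(−0.5103) + e^(−4.208) = 0.6003 + 0.01488 = 0.6152.
⟨E⟩ = Σ EᵢPᵢ = 0.04889 eV.
S/k_B = ln Z + ⟨E⟩/kT = ln(0.6152) + 0.04889/0.08152 = -0.4858 + 0.5997 = 0.11.

0.11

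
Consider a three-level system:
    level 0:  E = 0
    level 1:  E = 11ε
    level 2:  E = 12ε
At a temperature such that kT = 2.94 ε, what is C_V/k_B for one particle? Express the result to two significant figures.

Eᵢ/kT = 0, 3.741, 4.082.
Z = Σ e^(−Eᵢ/kT) = e^(−0) + e^(−3.741) + e^(−4.082) = 1.000 + 0.02373 + 0.01687 = 1.041.
⟨E⟩ = 0.4452 ε, ⟨E²⟩ = 5.092 ε².
C_V/k_B = (⟨E²⟩ − ⟨E⟩²)/(kT)² = (5.092 − 0.1982)/8.644 = 0.57.

0.57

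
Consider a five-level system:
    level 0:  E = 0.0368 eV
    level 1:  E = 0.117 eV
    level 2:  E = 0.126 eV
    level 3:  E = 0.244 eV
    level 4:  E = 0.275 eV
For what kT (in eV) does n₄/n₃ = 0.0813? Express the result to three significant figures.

n₄/n₃ = exp[−(E₄−E₃)/kT] = 0.0813.
⇒ (E₄−E₃)/kT = ln(1/0.0813) = ln(12.300) = 2.5096.
kT = 0.031 eV / 2.5096 = 0.0124 eV.

0.0124 eV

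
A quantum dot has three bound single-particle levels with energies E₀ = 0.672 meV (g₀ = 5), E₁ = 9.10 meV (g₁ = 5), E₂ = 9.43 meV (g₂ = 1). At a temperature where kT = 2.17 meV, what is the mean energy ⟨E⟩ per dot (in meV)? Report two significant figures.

0.87 meV

Eᵢ/kT = 0.3097, 4.194, 4.346.
Z = Σ gᵢe^(−Eᵢ/kT) = 5·e^(−0.3097) + 5·e^(−4.194) + 1·e^(−4.346) = 3.668 + 0.07543 + 0.01296 = 3.756.
⟨E⟩ = Σ Eᵢ gᵢe^(−Eᵢ/kT) / Z = (0.672·3.668 + 9.10·0.07543 + 9.43·0.01296) / 3.756 = 0.87 meV.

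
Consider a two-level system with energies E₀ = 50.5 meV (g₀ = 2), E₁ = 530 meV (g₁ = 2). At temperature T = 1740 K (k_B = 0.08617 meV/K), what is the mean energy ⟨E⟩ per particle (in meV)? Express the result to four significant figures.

69.32 meV

k_BT = 0.08617 × 1740 K = 149.936 meV.
Eᵢ/kT = 0.336810, 3.53484.
Z = Σ gᵢe^(−Eᵢ/kT) = 2·e^(−0.336810) + 2·e^(−3.53484) = 1.42809 + 0.0583268 = 1.48642.
⟨E⟩ = Σ Eᵢ gᵢe^(−Eᵢ/kT) / Z = (50.5·1.42809 + 530·0.0583268) / 1.48642 = 69.32 meV.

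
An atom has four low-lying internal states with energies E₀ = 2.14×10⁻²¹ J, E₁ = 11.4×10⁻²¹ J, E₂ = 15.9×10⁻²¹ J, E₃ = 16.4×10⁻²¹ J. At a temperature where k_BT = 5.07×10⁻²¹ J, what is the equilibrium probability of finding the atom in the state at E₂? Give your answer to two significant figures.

0.051

Eᵢ/kT = 0.4221, 2.249, 3.136, 3.235.
Z = Σ e^(−Eᵢ/kT) = e^(−0.4221) + e^(−2.249) + e^(−3.136) + e^(−3.235) = 0.6557 + 0.1055 + 0.04346 + 0.03936 = 0.8440.
P₂ = e^(−E₂/kT) / Z = 0.04346/0.8440 = 0.051.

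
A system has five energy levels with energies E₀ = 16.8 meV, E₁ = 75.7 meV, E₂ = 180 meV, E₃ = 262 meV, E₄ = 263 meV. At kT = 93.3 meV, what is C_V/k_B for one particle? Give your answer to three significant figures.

0.638

Eᵢ/kT = 0.18006, 0.81136, 1.9293, 2.8081, 2.8189.
Z = Σ e^(−Eᵢ/kT) = e^(−0.18006) + e^(−0.81136) + e^(−1.9293) + e^(−2.8081) + e^(−2.8189) = 0.83522 + 0.44425 + 0.14525 + 0.060319 + 0.059672 = 1.5447.
⟨E⟩ = 68.171 meV, ⟨E²⟩ = 10200 meV².
C_V/k_B = (⟨E²⟩ − ⟨E⟩²)/(kT)² = (10200 − 4647.3)/8704.9 = 0.638.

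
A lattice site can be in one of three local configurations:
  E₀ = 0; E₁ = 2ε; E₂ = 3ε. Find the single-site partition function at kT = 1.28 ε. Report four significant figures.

Eᵢ/kT = 0, 1.56250, 2.34375.
Z = Σ e^(−Eᵢ/kT) = e^(−0) + e^(−1.56250) + e^(−2.34375) = 1.00000 + 0.209611 + 0.0959671 = 1.30558.

Z = 1.306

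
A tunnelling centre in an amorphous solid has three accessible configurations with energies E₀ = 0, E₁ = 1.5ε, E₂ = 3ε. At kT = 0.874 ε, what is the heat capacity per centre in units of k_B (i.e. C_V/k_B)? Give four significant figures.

Eᵢ/kT = 0, 1.71625, 3.43249.
Z = Σ e^(−Eᵢ/kT) = e^(−0) + e^(−1.71625) + e^(−3.43249) = 1.00000 + 0.179739 + 0.0323064 = 1.21205.
⟨E⟩ = 0.302403 ε, ⟨E²⟩ = 0.573549 ε².
C_V/k_B = (⟨E²⟩ − ⟨E⟩²)/(kT)² = (0.573549 − 0.0914476)/0.763876 = 0.6311.

0.6311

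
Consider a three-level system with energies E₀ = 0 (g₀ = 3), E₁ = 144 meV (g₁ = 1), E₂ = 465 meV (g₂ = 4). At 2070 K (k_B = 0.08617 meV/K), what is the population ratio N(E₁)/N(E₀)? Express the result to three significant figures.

0.149

k_BT = 0.08617 × 2070 K = 178.37 meV.
n₁/n₀ = (g₁/g₀) exp[−(E₁−E₀)/kT] = (1/3) × exp(−(144 meV)/(178.37 meV)) = (1/3) × exp(-0.80731) = 0.149.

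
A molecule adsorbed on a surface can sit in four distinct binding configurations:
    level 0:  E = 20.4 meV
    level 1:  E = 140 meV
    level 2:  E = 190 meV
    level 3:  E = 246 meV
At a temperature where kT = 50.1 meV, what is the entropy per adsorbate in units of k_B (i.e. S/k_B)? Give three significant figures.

0.466

Eᵢ/kT = 0.40719, 2.7944, 3.7924, 4.9102.
Z = Σ e^(−Eᵢ/kT) = e^(−0.40719) + e^(−2.7944) + e^(−3.7924) + e^(−4.9102) = 0.66552 + 0.061152 + 0.022541 + 0.0073710 = 0.75658.
⟨E⟩ = Σ EᵢPᵢ = 37.318 meV.
S/k_B = ln Z + ⟨E⟩/kT = ln(0.75658) + 37.318/50.1 = -0.27895 + 0.74487 = 0.466.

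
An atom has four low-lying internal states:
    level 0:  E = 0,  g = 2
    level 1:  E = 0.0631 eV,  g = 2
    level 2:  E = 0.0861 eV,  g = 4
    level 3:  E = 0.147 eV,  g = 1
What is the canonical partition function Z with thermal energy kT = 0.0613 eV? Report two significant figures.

Eᵢ/kT = 0, 1.029, 1.405, 2.398.
Z = Σ gᵢe^(−Eᵢ/kT) = 2·e^(−0) + 2·e^(−1.029) + 4·e^(−1.405) + 1·e^(−2.398) = 2.000 + 0.7147 + 0.9815 + 0.09090 = 3.787.

Z = 3.8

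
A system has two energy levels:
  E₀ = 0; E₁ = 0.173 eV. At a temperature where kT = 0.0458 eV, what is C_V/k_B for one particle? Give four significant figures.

Eᵢ/kT = 0, 3.77729.
Z = Σ e^(−Eᵢ/kT) = e^(−0) + e^(−3.77729) = 1.00000 + 0.0228846 = 1.02288.
⟨E⟩ = 0.00387048 eV, ⟨E²⟩ = 0.000669593 eV².
C_V/k_B = (⟨E²⟩ − ⟨E⟩²)/(kT)² = (0.000669593 − 0.0000149806)/0.00209764 = 0.3121.

0.3121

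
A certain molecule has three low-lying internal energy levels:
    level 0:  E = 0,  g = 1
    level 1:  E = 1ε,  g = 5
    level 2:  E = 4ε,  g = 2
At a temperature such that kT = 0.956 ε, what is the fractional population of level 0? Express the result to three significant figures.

Eᵢ/kT = 0, 1.0460, 4.1841.
Z = Σ gᵢe^(−Eᵢ/kT) = 1·e^(−0) + 5·e^(−1.0460) + 2·e^(−4.1841) = 1.0000 + 1.7567 + 0.030472 = 2.7872.
P₀ = g₀ e^(−E₀/kT) / Z = 1.0000/2.7872 = 0.359.

0.359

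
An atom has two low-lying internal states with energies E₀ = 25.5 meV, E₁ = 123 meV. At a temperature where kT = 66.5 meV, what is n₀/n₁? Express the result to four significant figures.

n₀/n₁ = exp[−(E₀−E₁)/kT] = exp(−(-97.5 meV)/(66.5 meV)) = exp(1.46617) = 4.333.

4.333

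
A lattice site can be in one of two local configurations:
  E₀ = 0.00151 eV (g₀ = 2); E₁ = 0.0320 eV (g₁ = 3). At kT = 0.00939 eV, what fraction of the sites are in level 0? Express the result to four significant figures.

Eᵢ/kT = 0.160809, 3.40788.
Z = Σ gᵢe^(−Eᵢ/kT) = 2·e^(−0.160809) + 3·e^(−3.40788) = 1.70291 + 0.0993340 = 1.80224.
P₀ = g₀ e^(−E₀/kT) / Z = 1.70291/1.80224 = 0.9449.

0.9449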